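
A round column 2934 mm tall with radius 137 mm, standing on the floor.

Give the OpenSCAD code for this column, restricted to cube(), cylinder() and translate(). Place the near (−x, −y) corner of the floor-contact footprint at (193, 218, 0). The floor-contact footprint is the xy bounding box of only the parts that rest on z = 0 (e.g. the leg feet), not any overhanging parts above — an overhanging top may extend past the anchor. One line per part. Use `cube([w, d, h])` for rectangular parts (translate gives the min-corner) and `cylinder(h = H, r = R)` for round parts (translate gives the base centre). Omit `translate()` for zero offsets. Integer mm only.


translate([330, 355, 0]) cylinder(h = 2934, r = 137);


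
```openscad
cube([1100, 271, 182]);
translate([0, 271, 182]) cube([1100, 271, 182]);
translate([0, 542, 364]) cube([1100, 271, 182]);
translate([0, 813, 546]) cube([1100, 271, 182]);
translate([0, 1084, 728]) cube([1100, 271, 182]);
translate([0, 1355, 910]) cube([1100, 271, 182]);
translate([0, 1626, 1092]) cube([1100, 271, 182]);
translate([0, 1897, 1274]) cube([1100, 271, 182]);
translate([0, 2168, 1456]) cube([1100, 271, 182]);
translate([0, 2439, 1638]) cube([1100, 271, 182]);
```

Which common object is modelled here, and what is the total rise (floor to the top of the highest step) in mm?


A staircase. The total rise is 1820 mm.

10 identical blocks, each offset up and back from the previous — a staircase. Each step is 182 mm tall and there are 10 of them, so the total rise is 10 × 182 = 1820 mm.


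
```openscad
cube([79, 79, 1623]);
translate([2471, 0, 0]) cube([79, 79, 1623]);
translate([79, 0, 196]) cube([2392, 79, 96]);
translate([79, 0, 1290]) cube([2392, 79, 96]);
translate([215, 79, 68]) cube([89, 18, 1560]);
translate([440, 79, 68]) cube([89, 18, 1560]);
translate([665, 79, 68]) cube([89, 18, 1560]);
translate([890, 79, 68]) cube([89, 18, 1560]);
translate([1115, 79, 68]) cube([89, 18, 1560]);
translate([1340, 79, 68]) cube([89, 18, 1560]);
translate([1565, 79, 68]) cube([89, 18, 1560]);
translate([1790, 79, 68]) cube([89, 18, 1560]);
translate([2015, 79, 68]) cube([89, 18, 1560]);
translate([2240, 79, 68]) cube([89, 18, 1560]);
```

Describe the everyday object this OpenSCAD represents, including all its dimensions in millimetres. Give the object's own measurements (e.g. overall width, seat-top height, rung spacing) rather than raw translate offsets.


A fence section. Two 79×79 mm posts, 1623 mm tall, stand on the floor with a clear span of 2392 mm between their inner faces. Two horizontal rails of 79×96 mm section span the gap between the posts with their undersides at z = 196 mm and z = 1290 mm, flush with the posts' −y face. 10 pickets, each 89 mm wide, 18 mm thick and 1560 mm tall, are fixed to the +y face of the rails with their bottoms at z = 68 mm, spaced across the span with a 136 mm gap after the −x post and between neighbouring pickets, with 142 mm left before the +x post.


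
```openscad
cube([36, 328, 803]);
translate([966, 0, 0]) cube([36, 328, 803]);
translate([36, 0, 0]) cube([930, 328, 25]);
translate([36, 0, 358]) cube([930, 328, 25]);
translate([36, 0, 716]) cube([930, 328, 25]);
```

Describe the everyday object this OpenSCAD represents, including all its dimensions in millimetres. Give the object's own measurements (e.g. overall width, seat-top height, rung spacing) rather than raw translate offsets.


An open bookshelf. Two side panels, each 36 mm thick, 328 mm deep and 803 mm tall, stand 1002 mm apart (outside-to-outside). Between them sit 3 shelves, each 25 mm thick and 328 mm deep, spanning the full gap between the sides. The bottom shelf rests on the floor (its underside at z = 0) and the clear gap between one shelf's top and the next shelf's underside is 333 mm.


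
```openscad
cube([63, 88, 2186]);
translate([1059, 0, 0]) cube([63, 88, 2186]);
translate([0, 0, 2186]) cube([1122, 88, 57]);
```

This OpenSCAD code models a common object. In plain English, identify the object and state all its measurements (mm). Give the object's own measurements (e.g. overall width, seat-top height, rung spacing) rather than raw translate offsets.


A door frame. The clear opening is 996 mm wide and 2186 mm high. Two 63 mm wide jambs, 88 mm deep, stand either side of the opening from the floor to the top of the opening. A 57 mm thick head sits across the top of both jambs, spanning the full outside width of the frame.


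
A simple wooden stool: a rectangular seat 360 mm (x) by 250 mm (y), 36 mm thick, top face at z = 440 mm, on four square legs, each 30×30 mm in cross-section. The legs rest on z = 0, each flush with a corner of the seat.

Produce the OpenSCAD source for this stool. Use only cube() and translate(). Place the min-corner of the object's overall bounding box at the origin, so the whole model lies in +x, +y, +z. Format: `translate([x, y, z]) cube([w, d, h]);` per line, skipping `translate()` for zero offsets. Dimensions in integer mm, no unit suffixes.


translate([0, 0, 404]) cube([360, 250, 36]);
cube([30, 30, 404]);
translate([330, 0, 0]) cube([30, 30, 404]);
translate([0, 220, 0]) cube([30, 30, 404]);
translate([330, 220, 0]) cube([30, 30, 404]);


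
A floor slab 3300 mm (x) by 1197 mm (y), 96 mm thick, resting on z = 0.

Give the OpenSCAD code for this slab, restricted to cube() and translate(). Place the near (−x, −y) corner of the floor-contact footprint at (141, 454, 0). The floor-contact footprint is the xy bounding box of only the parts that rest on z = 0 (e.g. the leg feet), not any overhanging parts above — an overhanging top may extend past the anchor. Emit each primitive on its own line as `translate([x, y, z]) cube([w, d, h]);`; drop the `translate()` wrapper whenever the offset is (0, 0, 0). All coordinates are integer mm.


translate([141, 454, 0]) cube([3300, 1197, 96]);


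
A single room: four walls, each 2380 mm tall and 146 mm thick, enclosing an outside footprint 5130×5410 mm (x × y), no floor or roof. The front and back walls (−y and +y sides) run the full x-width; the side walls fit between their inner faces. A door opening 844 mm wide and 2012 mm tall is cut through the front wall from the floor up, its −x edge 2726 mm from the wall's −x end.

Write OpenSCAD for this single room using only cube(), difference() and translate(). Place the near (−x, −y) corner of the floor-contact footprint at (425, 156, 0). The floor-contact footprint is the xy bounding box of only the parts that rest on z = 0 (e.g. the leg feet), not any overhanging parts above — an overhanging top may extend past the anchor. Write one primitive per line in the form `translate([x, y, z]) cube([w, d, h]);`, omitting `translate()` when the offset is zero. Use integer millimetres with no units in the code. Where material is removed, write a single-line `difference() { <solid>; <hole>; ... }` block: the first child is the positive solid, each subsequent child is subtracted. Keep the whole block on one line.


difference() { translate([425, 156, 0]) cube([5130, 146, 2380]); translate([3151, 156, 0]) cube([844, 146, 2012]); }
translate([425, 5420, 0]) cube([5130, 146, 2380]);
translate([425, 302, 0]) cube([146, 5118, 2380]);
translate([5409, 302, 0]) cube([146, 5118, 2380]);


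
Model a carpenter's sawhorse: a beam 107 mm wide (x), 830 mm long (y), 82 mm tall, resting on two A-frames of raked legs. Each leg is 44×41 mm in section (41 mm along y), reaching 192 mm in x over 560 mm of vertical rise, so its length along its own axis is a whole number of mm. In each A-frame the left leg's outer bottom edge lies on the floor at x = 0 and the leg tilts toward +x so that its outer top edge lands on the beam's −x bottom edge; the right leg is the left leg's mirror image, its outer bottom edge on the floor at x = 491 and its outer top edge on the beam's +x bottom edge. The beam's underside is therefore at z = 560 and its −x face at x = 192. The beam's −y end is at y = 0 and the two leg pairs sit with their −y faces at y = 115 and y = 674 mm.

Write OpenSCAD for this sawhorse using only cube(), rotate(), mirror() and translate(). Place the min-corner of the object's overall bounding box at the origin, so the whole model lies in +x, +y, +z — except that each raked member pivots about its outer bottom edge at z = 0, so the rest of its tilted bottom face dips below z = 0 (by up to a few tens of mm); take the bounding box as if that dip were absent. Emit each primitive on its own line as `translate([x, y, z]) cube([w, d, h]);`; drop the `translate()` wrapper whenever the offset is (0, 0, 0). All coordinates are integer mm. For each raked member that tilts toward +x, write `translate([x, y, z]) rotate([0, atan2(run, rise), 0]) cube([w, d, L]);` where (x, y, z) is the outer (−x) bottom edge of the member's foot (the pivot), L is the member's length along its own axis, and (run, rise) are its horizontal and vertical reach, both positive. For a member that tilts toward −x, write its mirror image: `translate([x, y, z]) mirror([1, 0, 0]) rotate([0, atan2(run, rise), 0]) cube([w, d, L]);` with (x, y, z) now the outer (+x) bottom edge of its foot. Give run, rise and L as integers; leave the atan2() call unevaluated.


translate([192, 0, 560]) cube([107, 830, 82]);
translate([0, 115, 0]) rotate([0, atan2(192, 560), 0]) cube([44, 41, 592]);
translate([491, 115, 0]) mirror([1, 0, 0]) rotate([0, atan2(192, 560), 0]) cube([44, 41, 592]);
translate([0, 674, 0]) rotate([0, atan2(192, 560), 0]) cube([44, 41, 592]);
translate([491, 674, 0]) mirror([1, 0, 0]) rotate([0, atan2(192, 560), 0]) cube([44, 41, 592]);


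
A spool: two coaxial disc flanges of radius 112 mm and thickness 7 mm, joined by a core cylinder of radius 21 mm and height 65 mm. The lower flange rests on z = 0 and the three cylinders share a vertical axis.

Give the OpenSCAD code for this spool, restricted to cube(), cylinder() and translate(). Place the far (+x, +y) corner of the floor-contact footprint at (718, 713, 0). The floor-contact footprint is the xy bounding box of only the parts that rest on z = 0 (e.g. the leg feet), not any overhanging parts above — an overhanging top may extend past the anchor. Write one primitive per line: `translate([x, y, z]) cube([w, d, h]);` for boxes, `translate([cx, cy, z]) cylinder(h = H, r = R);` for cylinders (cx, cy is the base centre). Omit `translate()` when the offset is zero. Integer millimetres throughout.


translate([606, 601, 0]) cylinder(h = 7, r = 112);
translate([606, 601, 7]) cylinder(h = 65, r = 21);
translate([606, 601, 72]) cylinder(h = 7, r = 112);


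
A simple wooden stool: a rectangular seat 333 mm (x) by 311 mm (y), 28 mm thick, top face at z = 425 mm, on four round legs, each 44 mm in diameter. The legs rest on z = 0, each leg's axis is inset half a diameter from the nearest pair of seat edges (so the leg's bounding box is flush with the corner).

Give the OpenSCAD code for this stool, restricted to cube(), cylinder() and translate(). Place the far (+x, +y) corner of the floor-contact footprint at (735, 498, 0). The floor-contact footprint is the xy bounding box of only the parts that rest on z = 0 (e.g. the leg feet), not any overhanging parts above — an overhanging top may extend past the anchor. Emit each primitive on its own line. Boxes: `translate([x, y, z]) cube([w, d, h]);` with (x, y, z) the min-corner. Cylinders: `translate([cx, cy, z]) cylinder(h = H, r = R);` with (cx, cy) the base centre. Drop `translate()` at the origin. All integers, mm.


translate([402, 187, 397]) cube([333, 311, 28]);
translate([424, 209, 0]) cylinder(h = 397, r = 22);
translate([713, 209, 0]) cylinder(h = 397, r = 22);
translate([424, 476, 0]) cylinder(h = 397, r = 22);
translate([713, 476, 0]) cylinder(h = 397, r = 22);


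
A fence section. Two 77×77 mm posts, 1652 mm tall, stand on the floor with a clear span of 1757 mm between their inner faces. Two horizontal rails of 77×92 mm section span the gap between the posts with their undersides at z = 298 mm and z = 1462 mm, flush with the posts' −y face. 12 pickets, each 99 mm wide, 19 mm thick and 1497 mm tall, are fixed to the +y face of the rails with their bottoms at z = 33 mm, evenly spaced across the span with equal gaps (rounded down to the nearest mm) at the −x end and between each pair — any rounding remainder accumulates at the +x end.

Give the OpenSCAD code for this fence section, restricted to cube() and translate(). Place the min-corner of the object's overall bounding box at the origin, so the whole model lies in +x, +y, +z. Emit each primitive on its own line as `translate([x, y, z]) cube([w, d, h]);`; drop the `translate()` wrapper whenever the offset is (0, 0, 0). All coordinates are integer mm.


cube([77, 77, 1652]);
translate([1834, 0, 0]) cube([77, 77, 1652]);
translate([77, 0, 298]) cube([1757, 77, 92]);
translate([77, 0, 1462]) cube([1757, 77, 92]);
translate([120, 77, 33]) cube([99, 19, 1497]);
translate([262, 77, 33]) cube([99, 19, 1497]);
translate([404, 77, 33]) cube([99, 19, 1497]);
translate([546, 77, 33]) cube([99, 19, 1497]);
translate([688, 77, 33]) cube([99, 19, 1497]);
translate([830, 77, 33]) cube([99, 19, 1497]);
translate([972, 77, 33]) cube([99, 19, 1497]);
translate([1114, 77, 33]) cube([99, 19, 1497]);
translate([1256, 77, 33]) cube([99, 19, 1497]);
translate([1398, 77, 33]) cube([99, 19, 1497]);
translate([1540, 77, 33]) cube([99, 19, 1497]);
translate([1682, 77, 33]) cube([99, 19, 1497]);


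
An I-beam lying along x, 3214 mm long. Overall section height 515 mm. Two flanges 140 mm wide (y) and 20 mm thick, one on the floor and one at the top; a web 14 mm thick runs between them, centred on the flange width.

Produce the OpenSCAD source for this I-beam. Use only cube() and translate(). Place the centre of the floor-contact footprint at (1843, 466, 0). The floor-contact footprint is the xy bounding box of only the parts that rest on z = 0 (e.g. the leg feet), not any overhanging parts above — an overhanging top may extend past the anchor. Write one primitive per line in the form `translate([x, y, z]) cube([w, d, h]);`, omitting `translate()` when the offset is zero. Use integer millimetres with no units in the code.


translate([236, 396, 0]) cube([3214, 140, 20]);
translate([236, 459, 20]) cube([3214, 14, 475]);
translate([236, 396, 495]) cube([3214, 140, 20]);


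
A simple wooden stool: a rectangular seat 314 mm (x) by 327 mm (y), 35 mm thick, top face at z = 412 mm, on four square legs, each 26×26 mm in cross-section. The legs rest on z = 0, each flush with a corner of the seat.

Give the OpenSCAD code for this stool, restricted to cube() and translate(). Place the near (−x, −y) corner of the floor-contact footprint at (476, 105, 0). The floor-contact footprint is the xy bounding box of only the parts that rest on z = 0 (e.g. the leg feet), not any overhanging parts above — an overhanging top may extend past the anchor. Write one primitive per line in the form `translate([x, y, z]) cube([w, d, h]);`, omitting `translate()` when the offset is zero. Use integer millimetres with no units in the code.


// leg_h = 412 - 35 = 377
translate([476, 105, 377]) cube([314, 327, 35]);
translate([476, 105, 0]) cube([26, 26, 377]);
translate([764, 105, 0]) cube([26, 26, 377]);
translate([476, 406, 0]) cube([26, 26, 377]);
translate([764, 406, 0]) cube([26, 26, 377]);


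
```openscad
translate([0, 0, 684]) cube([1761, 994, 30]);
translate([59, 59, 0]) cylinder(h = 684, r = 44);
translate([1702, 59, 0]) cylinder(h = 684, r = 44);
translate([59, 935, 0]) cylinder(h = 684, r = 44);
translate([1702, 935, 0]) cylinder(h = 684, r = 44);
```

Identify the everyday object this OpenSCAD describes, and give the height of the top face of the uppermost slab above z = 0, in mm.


A table. The table height is 714 mm.

A 1761×994×30 slab sits at z = 684 on four Ø88 mm round legs — a table. The top surface is at 684 + 30 = 714 mm.


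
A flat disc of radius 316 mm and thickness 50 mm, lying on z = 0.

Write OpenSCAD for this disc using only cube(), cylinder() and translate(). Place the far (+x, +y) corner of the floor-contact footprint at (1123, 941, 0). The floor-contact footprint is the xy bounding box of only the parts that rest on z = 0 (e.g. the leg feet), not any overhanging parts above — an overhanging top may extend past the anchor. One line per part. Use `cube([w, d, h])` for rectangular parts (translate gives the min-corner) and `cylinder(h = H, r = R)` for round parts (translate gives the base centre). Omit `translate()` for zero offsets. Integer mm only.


translate([807, 625, 0]) cylinder(h = 50, r = 316);


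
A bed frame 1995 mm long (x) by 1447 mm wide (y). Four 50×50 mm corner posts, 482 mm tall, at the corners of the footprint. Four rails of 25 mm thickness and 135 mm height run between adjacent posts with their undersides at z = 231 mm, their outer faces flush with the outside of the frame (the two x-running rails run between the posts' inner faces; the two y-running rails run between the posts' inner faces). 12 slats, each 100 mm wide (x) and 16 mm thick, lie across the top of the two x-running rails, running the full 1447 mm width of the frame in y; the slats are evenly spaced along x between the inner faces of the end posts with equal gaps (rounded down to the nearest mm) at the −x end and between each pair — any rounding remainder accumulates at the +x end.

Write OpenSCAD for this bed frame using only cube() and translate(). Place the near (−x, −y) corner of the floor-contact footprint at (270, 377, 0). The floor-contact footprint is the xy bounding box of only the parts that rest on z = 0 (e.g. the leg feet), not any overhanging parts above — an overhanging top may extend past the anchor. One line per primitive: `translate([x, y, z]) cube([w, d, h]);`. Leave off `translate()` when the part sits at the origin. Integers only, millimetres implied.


translate([270, 377, 0]) cube([50, 50, 482]);
translate([270, 1774, 0]) cube([50, 50, 482]);
translate([2215, 377, 0]) cube([50, 50, 482]);
translate([2215, 1774, 0]) cube([50, 50, 482]);
translate([320, 377, 231]) cube([1895, 25, 135]);
translate([320, 1799, 231]) cube([1895, 25, 135]);
translate([270, 427, 231]) cube([25, 1347, 135]);
translate([2240, 427, 231]) cube([25, 1347, 135]);
translate([373, 377, 366]) cube([100, 1447, 16]);
translate([526, 377, 366]) cube([100, 1447, 16]);
translate([679, 377, 366]) cube([100, 1447, 16]);
translate([832, 377, 366]) cube([100, 1447, 16]);
translate([985, 377, 366]) cube([100, 1447, 16]);
translate([1138, 377, 366]) cube([100, 1447, 16]);
translate([1291, 377, 366]) cube([100, 1447, 16]);
translate([1444, 377, 366]) cube([100, 1447, 16]);
translate([1597, 377, 366]) cube([100, 1447, 16]);
translate([1750, 377, 366]) cube([100, 1447, 16]);
translate([1903, 377, 366]) cube([100, 1447, 16]);
translate([2056, 377, 366]) cube([100, 1447, 16]);


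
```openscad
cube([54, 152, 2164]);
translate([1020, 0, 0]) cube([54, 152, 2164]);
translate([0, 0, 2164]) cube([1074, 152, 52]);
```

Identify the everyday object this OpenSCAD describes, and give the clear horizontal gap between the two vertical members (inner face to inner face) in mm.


A door frame. The clear opening width is 966 mm.

Two 2164 mm tall posts with a header on top — a door frame. The left jamb is 54 mm wide at x = 0; the right jamb starts at x = 1020. The clear opening is 1020 − 54 = 966 mm.


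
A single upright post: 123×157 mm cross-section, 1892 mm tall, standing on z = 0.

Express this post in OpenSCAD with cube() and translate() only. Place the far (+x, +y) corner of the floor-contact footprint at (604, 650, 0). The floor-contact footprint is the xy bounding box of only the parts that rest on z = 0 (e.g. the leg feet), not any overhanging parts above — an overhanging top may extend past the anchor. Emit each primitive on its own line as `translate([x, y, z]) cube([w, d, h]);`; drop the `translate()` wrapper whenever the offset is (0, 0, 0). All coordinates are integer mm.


translate([481, 493, 0]) cube([123, 157, 1892]);


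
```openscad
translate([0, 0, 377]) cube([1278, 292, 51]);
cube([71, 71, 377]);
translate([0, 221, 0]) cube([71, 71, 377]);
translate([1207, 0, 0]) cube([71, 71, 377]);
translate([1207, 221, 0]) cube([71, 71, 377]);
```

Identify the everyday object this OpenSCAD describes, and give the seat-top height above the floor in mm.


A bench. The seat-top height is 428 mm.

A long slab on four corner posts — a bench. The slab sits at z = 377 with thickness 51, so the top is 377 + 51 = 428 mm.


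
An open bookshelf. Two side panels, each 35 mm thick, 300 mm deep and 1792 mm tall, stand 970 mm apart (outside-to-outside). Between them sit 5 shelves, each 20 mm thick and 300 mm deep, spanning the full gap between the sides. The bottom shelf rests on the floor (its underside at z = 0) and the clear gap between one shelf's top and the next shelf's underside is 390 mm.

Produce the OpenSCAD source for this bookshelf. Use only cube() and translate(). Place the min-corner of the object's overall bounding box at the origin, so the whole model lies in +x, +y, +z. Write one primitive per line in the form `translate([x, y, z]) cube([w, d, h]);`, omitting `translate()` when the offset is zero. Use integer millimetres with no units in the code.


cube([35, 300, 1792]);
translate([935, 0, 0]) cube([35, 300, 1792]);
translate([35, 0, 0]) cube([900, 300, 20]);
translate([35, 0, 410]) cube([900, 300, 20]);
translate([35, 0, 820]) cube([900, 300, 20]);
translate([35, 0, 1230]) cube([900, 300, 20]);
translate([35, 0, 1640]) cube([900, 300, 20]);


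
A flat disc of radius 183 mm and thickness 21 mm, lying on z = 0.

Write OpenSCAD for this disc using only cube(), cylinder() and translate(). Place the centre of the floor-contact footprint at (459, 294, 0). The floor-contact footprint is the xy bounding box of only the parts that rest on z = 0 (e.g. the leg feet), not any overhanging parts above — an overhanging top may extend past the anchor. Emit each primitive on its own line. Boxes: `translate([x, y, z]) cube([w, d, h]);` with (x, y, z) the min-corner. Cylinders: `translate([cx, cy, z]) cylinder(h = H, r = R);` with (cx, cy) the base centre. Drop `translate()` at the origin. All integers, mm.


translate([459, 294, 0]) cylinder(h = 21, r = 183);


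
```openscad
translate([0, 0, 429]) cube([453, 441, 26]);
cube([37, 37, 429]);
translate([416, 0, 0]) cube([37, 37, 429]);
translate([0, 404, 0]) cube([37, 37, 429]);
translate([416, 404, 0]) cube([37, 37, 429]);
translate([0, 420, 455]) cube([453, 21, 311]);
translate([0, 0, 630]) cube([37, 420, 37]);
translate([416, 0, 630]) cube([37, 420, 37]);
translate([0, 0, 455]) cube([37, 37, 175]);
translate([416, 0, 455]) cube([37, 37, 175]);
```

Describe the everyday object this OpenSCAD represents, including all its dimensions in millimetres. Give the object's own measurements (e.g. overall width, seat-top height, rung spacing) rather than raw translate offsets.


A chair. The seat is a 453×441×26 mm slab with its top at z = 455 mm, on four 37×37 mm corner legs (flush with the seat edges, standing on z = 0). A flat backrest 21 mm thick, 311 mm tall, spans the full seat width and rises from the seat top along its +y edge, rear face flush with the rear of the seat. Two armrests of 37×37 mm section run along each side from the seat's front edge to the front of the backrest, top faces 212 mm above the seat top and outer faces flush with the seat's x-edges; a 37×37 mm post under the front of each armrest stands on the seat at the front corner.


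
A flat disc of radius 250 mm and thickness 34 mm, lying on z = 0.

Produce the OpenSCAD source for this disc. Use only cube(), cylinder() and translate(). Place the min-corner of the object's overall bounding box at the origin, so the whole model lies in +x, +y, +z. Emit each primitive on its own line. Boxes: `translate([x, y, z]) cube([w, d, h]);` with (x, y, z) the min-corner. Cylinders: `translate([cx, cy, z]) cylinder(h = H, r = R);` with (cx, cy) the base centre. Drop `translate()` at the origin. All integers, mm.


translate([250, 250, 0]) cylinder(h = 34, r = 250);


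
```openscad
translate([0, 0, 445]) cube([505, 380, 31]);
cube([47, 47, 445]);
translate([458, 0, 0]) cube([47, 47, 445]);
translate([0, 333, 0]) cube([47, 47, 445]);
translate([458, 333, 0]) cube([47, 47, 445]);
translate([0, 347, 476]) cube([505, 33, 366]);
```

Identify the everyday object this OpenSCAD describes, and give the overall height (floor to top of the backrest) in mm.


A chair. The overall height is 842 mm.

A slab on four corner posts with a tall panel at the back — a chair. The seat slab sits at z = 445 with thickness 31, and the 366 mm backrest starts at the seat top, so the overall height is 445 + 31 + 366 = 842 mm.


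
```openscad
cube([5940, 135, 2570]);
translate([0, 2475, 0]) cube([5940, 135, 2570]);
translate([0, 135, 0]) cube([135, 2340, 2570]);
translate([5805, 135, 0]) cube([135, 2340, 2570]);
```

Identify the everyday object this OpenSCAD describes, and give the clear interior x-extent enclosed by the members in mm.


A house (or room) frame. The interior width is 5670 mm.

Four 2570 mm walls enclosing a rectangle with no floor or roof — a room or house frame. Outside width is 5940 mm and wall thickness is 135 mm, so the interior width is 5940 − 2 × 135 = 5670 mm.


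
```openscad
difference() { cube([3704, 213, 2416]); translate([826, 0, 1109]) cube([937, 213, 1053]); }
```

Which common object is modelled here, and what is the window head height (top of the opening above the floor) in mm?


A wall with a window opening. The window head height is 2162 mm.

A wall with a rectangular opening subtracted — a window. Sill at z = 1109, opening 1053 mm tall, so the head is at 1109 + 1053 = 2162 mm.


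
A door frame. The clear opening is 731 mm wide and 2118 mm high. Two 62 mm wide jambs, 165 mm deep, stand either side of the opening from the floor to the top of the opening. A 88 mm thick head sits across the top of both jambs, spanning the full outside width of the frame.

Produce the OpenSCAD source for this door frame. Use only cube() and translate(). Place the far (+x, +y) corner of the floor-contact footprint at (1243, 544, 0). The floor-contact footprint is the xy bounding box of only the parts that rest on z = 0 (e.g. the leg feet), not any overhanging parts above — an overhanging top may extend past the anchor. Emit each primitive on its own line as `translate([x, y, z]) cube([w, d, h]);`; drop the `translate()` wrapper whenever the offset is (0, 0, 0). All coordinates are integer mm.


translate([388, 379, 0]) cube([62, 165, 2118]);
translate([1181, 379, 0]) cube([62, 165, 2118]);
translate([388, 379, 2118]) cube([855, 165, 88]);


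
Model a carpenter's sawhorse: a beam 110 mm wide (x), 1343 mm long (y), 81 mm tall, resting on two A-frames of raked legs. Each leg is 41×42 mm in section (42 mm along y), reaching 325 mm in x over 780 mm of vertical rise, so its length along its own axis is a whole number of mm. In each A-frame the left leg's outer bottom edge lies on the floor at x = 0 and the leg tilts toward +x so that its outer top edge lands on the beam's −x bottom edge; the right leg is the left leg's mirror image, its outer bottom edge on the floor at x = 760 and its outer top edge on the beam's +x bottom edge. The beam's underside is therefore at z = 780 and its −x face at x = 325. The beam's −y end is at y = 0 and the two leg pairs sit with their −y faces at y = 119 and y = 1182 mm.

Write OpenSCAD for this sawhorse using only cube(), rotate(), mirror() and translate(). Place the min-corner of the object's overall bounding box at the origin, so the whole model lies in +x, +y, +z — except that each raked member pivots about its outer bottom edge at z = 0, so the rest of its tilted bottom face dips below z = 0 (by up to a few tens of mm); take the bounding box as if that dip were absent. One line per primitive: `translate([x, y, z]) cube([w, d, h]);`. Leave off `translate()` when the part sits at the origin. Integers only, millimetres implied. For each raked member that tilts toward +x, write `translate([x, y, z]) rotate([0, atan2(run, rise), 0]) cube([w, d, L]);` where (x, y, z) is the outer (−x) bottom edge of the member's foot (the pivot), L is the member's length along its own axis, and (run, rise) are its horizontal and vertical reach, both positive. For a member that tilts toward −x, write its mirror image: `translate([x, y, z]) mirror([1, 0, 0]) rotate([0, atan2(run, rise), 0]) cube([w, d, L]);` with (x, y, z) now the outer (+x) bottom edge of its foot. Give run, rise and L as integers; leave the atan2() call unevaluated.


// leg length = √(325² + 780²) = 845
// right-leg outer foot x = 2·325 + 110 = 760
// beam min-corner = (325, 0, 780)
translate([325, 0, 780]) cube([110, 1343, 81]);
translate([0, 119, 0]) rotate([0, atan2(325, 780), 0]) cube([41, 42, 845]);
translate([760, 119, 0]) mirror([1, 0, 0]) rotate([0, atan2(325, 780), 0]) cube([41, 42, 845]);
translate([0, 1182, 0]) rotate([0, atan2(325, 780), 0]) cube([41, 42, 845]);
translate([760, 1182, 0]) mirror([1, 0, 0]) rotate([0, atan2(325, 780), 0]) cube([41, 42, 845]);


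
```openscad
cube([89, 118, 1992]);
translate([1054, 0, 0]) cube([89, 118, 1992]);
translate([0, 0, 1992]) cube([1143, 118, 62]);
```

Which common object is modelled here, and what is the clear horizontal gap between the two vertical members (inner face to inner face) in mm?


A door frame. The clear opening width is 965 mm.

Two 1992 mm tall posts with a header on top — a door frame. The left jamb is 89 mm wide at x = 0; the right jamb starts at x = 1054. The clear opening is 1054 − 89 = 965 mm.


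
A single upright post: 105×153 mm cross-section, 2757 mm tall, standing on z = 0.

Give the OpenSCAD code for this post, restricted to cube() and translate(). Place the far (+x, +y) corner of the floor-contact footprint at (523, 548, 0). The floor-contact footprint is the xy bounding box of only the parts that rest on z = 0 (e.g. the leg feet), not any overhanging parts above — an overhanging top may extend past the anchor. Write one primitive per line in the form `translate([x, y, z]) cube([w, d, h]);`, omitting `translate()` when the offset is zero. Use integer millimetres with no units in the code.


translate([418, 395, 0]) cube([105, 153, 2757]);


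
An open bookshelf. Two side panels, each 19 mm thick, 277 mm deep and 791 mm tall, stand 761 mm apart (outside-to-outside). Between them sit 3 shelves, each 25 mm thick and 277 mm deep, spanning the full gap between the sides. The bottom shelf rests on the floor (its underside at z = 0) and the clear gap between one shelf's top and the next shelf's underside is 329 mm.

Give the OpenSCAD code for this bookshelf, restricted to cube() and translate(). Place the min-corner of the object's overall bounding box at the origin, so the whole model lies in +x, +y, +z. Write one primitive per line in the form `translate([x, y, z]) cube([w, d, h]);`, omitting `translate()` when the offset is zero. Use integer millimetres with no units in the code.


cube([19, 277, 791]);
translate([742, 0, 0]) cube([19, 277, 791]);
translate([19, 0, 0]) cube([723, 277, 25]);
translate([19, 0, 354]) cube([723, 277, 25]);
translate([19, 0, 708]) cube([723, 277, 25]);


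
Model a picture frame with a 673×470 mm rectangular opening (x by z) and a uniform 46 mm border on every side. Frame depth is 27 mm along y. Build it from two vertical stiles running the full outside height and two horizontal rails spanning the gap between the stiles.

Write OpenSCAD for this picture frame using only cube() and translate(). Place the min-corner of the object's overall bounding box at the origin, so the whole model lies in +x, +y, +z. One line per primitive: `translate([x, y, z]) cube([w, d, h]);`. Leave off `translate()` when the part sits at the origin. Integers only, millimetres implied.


cube([46, 27, 562]);
translate([719, 0, 0]) cube([46, 27, 562]);
translate([46, 0, 0]) cube([673, 27, 46]);
translate([46, 0, 516]) cube([673, 27, 46]);


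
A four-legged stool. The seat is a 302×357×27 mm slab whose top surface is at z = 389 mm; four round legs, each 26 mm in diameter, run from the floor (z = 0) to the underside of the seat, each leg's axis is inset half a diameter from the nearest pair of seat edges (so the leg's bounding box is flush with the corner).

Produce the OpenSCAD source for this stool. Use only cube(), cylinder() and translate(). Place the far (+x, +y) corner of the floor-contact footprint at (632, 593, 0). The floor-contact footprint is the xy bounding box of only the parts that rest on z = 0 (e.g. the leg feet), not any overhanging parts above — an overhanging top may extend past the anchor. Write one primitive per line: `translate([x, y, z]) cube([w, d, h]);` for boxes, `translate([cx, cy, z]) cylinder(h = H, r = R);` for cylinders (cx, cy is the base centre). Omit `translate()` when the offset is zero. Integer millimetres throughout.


translate([330, 236, 362]) cube([302, 357, 27]);
translate([343, 249, 0]) cylinder(h = 362, r = 13);
translate([619, 249, 0]) cylinder(h = 362, r = 13);
translate([343, 580, 0]) cylinder(h = 362, r = 13);
translate([619, 580, 0]) cylinder(h = 362, r = 13);


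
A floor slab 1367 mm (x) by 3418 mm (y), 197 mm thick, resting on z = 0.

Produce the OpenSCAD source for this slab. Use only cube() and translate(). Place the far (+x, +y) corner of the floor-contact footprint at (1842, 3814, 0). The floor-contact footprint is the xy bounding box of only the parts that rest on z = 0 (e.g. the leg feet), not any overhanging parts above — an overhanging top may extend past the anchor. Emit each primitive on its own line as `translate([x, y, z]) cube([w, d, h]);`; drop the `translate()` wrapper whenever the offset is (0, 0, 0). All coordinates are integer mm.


translate([475, 396, 0]) cube([1367, 3418, 197]);


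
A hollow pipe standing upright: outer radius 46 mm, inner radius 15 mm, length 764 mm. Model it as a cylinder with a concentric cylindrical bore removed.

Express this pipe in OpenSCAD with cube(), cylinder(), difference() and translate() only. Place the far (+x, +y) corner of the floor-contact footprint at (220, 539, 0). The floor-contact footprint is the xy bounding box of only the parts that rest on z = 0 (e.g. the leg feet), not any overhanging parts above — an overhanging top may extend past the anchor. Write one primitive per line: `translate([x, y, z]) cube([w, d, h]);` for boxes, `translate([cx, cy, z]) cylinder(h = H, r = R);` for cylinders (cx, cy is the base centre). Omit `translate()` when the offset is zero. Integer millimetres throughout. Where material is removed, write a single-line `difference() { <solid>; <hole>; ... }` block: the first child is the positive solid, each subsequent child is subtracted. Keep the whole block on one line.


difference() { translate([174, 493, 0]) cylinder(h = 764, r = 46); translate([174, 493, 0]) cylinder(h = 764, r = 15); }


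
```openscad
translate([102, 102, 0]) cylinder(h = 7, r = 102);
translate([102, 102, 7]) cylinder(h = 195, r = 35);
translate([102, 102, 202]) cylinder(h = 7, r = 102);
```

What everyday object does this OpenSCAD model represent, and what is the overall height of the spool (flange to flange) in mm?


A spool. The overall height is 209 mm.

Three coaxial cylinders, large–small–large — a spool. Two 7 mm flanges and a 195 mm core give 7 + 195 + 7 = 209 mm.


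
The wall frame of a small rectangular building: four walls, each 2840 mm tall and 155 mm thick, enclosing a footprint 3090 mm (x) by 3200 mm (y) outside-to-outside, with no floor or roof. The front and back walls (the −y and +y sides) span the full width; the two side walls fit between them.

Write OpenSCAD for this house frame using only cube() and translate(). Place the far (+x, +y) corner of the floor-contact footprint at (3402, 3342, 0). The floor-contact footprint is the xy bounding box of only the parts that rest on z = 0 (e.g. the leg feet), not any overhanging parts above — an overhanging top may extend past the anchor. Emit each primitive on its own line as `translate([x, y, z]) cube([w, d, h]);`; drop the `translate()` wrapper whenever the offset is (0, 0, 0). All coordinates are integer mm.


translate([312, 142, 0]) cube([3090, 155, 2840]);
translate([312, 3187, 0]) cube([3090, 155, 2840]);
translate([312, 297, 0]) cube([155, 2890, 2840]);
translate([3247, 297, 0]) cube([155, 2890, 2840]);


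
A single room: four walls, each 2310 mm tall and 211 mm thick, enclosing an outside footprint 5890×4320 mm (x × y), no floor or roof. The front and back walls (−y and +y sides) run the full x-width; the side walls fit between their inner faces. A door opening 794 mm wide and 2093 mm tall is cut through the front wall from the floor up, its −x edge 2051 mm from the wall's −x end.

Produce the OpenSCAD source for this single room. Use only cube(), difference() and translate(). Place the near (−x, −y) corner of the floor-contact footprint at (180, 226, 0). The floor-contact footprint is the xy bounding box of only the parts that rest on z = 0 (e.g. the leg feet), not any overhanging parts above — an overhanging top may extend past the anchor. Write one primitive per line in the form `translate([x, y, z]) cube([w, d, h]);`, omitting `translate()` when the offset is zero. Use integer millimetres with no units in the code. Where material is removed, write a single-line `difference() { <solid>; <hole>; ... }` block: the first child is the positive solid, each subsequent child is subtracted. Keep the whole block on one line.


difference() { translate([180, 226, 0]) cube([5890, 211, 2310]); translate([2231, 226, 0]) cube([794, 211, 2093]); }
translate([180, 4335, 0]) cube([5890, 211, 2310]);
translate([180, 437, 0]) cube([211, 3898, 2310]);
translate([5859, 437, 0]) cube([211, 3898, 2310]);


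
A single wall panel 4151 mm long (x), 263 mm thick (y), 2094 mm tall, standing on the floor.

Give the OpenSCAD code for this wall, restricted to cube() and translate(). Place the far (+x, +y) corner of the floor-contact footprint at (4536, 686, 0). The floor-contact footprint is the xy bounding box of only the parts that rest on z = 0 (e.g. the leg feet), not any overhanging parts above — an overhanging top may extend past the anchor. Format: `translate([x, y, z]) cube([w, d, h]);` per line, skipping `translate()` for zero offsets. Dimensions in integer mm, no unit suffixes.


translate([385, 423, 0]) cube([4151, 263, 2094]);


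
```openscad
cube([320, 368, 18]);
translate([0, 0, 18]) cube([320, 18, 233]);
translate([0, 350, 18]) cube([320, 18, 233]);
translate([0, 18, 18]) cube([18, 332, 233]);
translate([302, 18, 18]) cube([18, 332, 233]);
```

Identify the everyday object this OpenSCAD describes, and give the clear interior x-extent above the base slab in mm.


An open box. The internal width is 284 mm.

A 320×368 base slab with four walls standing on it — an open box. The base is 320 mm wide and the walls are 18 mm thick, so the internal width is 320 − 2 × 18 = 284 mm.


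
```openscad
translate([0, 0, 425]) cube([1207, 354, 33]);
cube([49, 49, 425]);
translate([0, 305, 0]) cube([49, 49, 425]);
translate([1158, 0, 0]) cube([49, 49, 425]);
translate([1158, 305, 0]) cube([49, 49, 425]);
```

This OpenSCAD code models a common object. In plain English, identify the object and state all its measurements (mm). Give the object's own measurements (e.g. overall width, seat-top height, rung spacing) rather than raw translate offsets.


A bench: a 1207×354 mm seat slab, 33 mm thick, top at z = 458 mm, on four 49×49 mm square legs flush with the seat corners and standing on z = 0.


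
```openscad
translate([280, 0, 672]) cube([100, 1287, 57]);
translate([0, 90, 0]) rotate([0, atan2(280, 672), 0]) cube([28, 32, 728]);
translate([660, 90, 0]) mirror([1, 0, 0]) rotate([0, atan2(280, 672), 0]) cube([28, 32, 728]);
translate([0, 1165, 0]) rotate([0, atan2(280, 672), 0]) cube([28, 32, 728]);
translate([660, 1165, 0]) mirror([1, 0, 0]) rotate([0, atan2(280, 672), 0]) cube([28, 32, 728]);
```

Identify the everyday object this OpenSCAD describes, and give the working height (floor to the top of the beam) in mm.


A sawhorse. The overall height is 729 mm.

A beam across two mirrored pairs of raked legs — a sawhorse. The beam's underside is at z = 672 (matching the legs' vertical rise in atan2(280, 672)) and the beam is 57 mm tall, so its top is at 672 + 57 = 729 mm. The raked legs top out at the beam's underside, so that is the highest point.
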